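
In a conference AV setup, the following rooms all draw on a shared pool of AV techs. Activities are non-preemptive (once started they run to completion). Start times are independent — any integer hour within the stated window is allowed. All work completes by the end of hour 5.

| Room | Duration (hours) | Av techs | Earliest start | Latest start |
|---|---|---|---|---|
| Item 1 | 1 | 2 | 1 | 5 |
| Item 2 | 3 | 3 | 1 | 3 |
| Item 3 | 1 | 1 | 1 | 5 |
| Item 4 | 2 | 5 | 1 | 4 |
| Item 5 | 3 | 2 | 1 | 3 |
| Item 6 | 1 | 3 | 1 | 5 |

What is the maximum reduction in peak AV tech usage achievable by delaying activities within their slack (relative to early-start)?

9

Early-start peak: h1:16  h2:10  h3:5  h4:0  h5:0 ⇒ 16.
Leveled (Item 1@1, Item 2@1, Item 3@1, Item 4@4, Item 5@3, Item 6@2): h1:6  h2:6  h3:5  h4:7  h5:7 ⇒ 7.
Reduction 16 − 7 = 9.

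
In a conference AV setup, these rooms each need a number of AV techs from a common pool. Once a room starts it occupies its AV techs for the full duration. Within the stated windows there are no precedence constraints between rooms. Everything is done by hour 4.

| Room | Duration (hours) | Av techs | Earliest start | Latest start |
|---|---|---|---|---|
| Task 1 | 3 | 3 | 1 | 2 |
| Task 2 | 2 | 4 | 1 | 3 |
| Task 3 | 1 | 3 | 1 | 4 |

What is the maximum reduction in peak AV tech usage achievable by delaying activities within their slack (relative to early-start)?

Early-start peak: h1:10  h2:7  h3:3  h4:0 ⇒ 10.
Leveled (Task 1@1, Task 2@1, Task 3@3): h1:7  h2:7  h3:6  h4:0 ⇒ 7.
Reduction 10 − 7 = 3.

3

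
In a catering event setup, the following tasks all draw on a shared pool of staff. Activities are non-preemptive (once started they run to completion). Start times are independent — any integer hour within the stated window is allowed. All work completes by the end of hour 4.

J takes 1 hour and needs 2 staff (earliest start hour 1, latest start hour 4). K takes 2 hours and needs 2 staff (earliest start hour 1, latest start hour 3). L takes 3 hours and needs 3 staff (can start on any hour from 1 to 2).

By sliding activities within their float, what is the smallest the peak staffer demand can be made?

5

Early-start (J@1, K@1, L@1) gives peak 7: h1:7  h2:5  h3:3  h4:0.
Shift L→2.
Schedule J@1, K@1, L@2: h1:4  h2:5  h3:3  h4:3 — peak 5.
No arrangement of the 24 feasible schedules does better.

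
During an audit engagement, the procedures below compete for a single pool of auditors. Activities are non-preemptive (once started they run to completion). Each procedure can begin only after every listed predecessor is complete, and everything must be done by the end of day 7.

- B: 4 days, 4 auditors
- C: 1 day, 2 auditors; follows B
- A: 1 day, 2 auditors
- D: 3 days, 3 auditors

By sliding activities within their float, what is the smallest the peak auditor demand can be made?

Early-start (B@1, C@5, A@1, D@1) gives peak 9: d1:9  d2:7  d3:7  d4:4  d5:2  d6:0  d7:0.
Shift A→6, D→5.
Schedule B@1, C@5, A@6, D@5: d1:4  d2:4  d3:4  d4:4  d5:5  d6:5  d7:3 — peak 5.
Total auditor-days = 29 over 7 days ⇒ peak ≥ ⌈29/7⌉ = 5, so 5 is optimal.

5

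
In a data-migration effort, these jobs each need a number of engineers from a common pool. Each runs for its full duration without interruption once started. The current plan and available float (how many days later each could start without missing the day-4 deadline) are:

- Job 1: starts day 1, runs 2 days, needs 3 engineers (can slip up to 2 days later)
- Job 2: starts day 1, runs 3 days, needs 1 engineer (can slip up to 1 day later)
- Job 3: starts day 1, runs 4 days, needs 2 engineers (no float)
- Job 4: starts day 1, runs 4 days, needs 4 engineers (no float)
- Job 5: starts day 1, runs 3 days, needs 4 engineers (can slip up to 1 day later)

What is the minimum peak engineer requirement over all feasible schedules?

Schedule Job 1@1, Job 2@1, Job 3@1, Job 4@1, Job 5@1: d1:14  d2:14  d3:11  d4:6 — peak 14.
No arrangement of the 12 feasible schedules does better.

14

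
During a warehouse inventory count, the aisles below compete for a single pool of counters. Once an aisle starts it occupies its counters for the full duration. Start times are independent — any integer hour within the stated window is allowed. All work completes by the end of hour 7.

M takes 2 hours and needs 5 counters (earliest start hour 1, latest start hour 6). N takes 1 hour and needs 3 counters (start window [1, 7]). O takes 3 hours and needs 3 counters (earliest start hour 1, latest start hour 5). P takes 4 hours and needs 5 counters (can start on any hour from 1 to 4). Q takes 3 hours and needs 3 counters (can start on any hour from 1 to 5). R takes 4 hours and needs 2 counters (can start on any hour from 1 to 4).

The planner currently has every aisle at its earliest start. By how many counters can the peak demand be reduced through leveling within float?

Early-start peak: h1:21  h2:18  h3:13  h4:7  h5:0  h6:0  h7:0 ⇒ 21.
Leveled (M@1, N@1, O@2, P@3, Q@5, R@1): h1:10  h2:10  h3:10  h4:10  h5:8  h6:8  h7:3 ⇒ 10.
Reduction 21 − 10 = 11.

11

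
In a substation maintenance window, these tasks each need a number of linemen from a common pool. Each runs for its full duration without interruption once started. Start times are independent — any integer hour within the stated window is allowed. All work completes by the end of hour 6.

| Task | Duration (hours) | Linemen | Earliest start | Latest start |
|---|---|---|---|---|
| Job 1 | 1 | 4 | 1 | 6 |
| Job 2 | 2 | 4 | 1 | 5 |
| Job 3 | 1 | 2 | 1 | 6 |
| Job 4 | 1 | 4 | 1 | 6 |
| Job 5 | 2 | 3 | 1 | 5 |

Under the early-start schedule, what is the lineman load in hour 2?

7

At early start, hour 2 has: Job 2, Job 5.
Demand: 4 + 3 = 7.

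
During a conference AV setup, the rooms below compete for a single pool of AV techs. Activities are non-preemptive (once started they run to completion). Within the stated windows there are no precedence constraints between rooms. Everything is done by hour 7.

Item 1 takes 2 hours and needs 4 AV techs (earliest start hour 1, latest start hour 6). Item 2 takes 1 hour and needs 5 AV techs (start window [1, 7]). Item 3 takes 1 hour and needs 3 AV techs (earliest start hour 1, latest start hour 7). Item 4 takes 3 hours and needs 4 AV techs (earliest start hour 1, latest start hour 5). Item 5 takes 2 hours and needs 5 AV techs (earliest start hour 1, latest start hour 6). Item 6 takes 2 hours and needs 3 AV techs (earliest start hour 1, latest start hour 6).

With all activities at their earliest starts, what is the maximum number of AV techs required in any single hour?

24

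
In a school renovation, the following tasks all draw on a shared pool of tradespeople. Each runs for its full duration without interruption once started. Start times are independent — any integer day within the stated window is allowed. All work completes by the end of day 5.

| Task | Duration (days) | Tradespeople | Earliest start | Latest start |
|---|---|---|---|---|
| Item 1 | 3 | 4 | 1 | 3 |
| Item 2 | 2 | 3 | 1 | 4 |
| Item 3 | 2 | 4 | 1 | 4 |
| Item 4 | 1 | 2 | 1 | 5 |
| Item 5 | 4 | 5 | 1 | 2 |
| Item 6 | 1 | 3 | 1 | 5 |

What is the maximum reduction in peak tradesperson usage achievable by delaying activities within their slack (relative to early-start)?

Early-start peak: d1:21  d2:16  d3:9  d4:5  d5:0 ⇒ 21.
Leveled (Item 1@1, Item 2@1, Item 3@4, Item 4@1, Item 5@2, Item 6@1): d1:12  d2:12  d3:9  d4:9  d5:9 ⇒ 12.
Reduction 21 − 12 = 9.

9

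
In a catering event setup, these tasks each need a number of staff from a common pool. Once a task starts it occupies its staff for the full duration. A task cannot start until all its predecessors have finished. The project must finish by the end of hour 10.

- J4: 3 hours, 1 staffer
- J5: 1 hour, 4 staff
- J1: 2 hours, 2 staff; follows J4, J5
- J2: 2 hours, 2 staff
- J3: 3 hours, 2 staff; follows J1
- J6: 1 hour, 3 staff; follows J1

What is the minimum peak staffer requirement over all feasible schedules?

4

Early-start (J4@1, J5@1, J1@4, J2@1, J3@6, J6@6) gives peak 7: h1:7  h2:3  h3:1  h4:2  h5:2  h6:5  h7:2  h8:2  h9:0  h10:0.
Shift J5→4, J1→5, J3→7, J6→10.
Schedule J4@1, J5@4, J1@5, J2@1, J3@7, J6@10: h1:3  h2:3  h3:1  h4:4  h5:2  h6:2  h7:2  h8:2  h9:2  h10:3 — peak 4.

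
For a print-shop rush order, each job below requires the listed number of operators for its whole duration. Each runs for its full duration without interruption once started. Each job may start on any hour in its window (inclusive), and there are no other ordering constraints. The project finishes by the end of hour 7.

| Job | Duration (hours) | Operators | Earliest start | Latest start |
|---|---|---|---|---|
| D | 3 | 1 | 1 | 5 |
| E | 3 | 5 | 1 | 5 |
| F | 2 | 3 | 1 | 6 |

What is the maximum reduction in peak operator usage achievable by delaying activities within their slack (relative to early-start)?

4

Early-start peak: h1:9  h2:9  h3:6  h4:0  h5:0  h6:0  h7:0 ⇒ 9.
Leveled (D@1, E@4, F@1): h1:4  h2:4  h3:1  h4:5  h5:5  h6:5  h7:0 ⇒ 5.
Reduction 9 − 5 = 4.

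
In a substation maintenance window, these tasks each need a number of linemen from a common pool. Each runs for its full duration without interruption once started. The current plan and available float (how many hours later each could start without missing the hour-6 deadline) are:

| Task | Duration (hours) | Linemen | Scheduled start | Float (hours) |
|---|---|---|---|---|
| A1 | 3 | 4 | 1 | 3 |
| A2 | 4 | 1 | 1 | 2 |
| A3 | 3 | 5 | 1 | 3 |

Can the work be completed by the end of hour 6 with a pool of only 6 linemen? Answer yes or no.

Schedule A1@1, A2@1, A3@4: h1:5  h2:5  h3:5  h4:6  h5:5  h6:5 — peak 6 ≤ 6.

yes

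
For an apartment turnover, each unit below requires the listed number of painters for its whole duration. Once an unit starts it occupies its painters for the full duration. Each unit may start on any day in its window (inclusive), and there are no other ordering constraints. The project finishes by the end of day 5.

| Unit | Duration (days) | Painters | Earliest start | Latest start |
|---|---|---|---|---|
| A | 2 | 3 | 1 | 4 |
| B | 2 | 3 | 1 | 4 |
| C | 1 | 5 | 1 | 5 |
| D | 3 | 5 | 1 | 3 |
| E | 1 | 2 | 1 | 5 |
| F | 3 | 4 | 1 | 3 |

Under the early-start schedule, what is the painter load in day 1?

At early start, day 1 has: A, B, C, D, E, F.
Demand: 3 + 3 + 5 + 5 + 2 + 4 = 22.

22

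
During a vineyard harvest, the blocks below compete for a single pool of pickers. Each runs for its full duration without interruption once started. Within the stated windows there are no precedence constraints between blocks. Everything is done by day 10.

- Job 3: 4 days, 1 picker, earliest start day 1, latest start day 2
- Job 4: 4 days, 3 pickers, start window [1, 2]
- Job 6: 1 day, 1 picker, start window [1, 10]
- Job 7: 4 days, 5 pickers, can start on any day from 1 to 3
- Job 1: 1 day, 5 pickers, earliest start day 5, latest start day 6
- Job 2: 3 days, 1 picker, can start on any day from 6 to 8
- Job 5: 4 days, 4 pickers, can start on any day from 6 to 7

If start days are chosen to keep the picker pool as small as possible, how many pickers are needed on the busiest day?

Early-start (Job 3@1, Job 4@1, Job 6@1, Job 7@1, Job 1@5, Job 2@6, Job 5@6) gives peak 10: d1:10  d2:9  d3:9  d4:9  d5:5  d6:5  d7:5  d8:5  d9:4  d10:0.
Shift Job 7→2, Job 1→6, Job 5→7.
Schedule Job 3@1, Job 4@1, Job 6@1, Job 7@2, Job 1@6, Job 2@6, Job 5@7: d1:5  d2:9  d3:9  d4:9  d5:5  d6:6  d7:5  d8:5  d9:4  d10:4 — peak 9.

9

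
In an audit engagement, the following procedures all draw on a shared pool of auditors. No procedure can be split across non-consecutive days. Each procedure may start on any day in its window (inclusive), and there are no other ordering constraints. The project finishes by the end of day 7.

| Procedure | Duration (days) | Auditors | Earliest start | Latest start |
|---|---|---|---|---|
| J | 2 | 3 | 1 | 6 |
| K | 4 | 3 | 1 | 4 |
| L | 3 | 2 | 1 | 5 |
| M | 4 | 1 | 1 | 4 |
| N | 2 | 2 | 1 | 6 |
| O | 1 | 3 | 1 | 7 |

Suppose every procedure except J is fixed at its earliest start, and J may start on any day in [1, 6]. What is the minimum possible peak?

11

J@1: d1:14  d2:11  d3:6  d4:4  d5:0  d6:0  d7:0 → peak 14
J@2: d1:11  d2:11  d3:9  d4:4  d5:0  d6:0  d7:0 → peak 11
J@3: d1:11  d2:8  d3:9  d4:7  d5:0  d6:0  d7:0 → peak 11
J@4: d1:11  d2:8  d3:6  d4:7  d5:3  d6:0  d7:0 → peak 11
J@5: d1:11  d2:8  d3:6  d4:4  d5:3  d6:3  d7:0 → peak 11
J@6: d1:11  d2:8  d3:6  d4:4  d5:0  d6:3  d7:3 → peak 11
Best is J@2, peak 11.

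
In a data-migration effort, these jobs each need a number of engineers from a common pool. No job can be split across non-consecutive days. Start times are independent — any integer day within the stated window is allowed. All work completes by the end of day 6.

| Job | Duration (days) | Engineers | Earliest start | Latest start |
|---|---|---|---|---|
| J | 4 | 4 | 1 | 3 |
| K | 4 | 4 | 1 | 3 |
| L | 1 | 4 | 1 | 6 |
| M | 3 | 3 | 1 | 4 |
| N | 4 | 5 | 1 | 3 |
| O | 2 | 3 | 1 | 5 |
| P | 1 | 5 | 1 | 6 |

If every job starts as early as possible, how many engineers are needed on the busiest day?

28

Early-start schedule: J@1, K@1, L@1, M@1, N@1, O@1, P@1.
Load per day: day 1: 28, day 2: 19, day 3: 16, day 4: 13, day 5: 0, day 6: 0.
Peak is 28.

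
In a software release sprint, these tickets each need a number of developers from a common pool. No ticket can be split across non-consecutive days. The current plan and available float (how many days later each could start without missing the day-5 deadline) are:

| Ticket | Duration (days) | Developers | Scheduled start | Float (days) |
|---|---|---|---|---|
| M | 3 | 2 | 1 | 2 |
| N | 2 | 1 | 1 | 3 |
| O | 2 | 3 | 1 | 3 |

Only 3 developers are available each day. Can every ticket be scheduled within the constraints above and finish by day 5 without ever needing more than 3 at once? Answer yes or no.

yes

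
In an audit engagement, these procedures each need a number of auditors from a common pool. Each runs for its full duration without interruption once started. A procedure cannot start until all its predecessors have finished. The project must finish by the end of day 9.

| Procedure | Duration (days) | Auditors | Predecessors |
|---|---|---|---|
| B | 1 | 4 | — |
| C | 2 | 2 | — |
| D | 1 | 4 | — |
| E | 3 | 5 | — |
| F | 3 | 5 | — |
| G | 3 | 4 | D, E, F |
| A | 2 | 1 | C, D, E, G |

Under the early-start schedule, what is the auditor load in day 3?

10

At early start, day 3 has: E, F.
Demand: 5 + 5 = 10.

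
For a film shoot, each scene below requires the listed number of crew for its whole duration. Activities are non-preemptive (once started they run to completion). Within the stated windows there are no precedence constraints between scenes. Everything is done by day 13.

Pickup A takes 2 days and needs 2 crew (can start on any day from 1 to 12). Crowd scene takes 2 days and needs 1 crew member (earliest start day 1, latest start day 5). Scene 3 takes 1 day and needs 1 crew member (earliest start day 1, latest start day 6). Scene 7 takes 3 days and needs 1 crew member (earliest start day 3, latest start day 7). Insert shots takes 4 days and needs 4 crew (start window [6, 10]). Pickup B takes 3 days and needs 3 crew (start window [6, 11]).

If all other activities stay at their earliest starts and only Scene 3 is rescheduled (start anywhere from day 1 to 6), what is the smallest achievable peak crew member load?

Scene 3@1: d1:4  d2:3  d3:1  d4:1  d5:1  d6:7  d7:7  d8:7  d9:4  d10:0  d11:0  d12:0  d13:0 → peak 7
Scene 3@2: d1:3  d2:4  d3:1  d4:1  d5:1  d6:7  d7:7  d8:7  d9:4  d10:0  d11:0  d12:0  d13:0 → peak 7
Scene 3@3: d1:3  d2:3  d3:2  d4:1  d5:1  d6:7  d7:7  d8:7  d9:4  d10:0  d11:0  d12:0  d13:0 → peak 7
Scene 3@4: d1:3  d2:3  d3:1  d4:2  d5:1  d6:7  d7:7  d8:7  d9:4  d10:0  d11:0  d12:0  d13:0 → peak 7
Scene 3@5: d1:3  d2:3  d3:1  d4:1  d5:2  d6:7  d7:7  d8:7  d9:4  d10:0  d11:0  d12:0  d13:0 → peak 7
Scene 3@6: d1:3  d2:3  d3:1  d4:1  d5:1  d6:8  d7:7  d8:7  d9:4  d10:0  d11:0  d12:0  d13:0 → peak 8
Best is Scene 3@1, peak 7.

7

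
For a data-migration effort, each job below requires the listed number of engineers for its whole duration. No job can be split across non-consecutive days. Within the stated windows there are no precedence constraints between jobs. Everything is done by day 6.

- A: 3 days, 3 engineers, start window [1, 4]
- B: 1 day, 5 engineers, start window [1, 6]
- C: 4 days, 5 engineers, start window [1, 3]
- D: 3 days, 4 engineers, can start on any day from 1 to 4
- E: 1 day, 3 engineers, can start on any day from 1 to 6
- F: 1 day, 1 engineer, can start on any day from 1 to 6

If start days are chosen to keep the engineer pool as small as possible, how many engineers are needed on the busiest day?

Early-start (A@1, B@1, C@1, D@1, E@1, F@1) gives peak 21: d1:21  d2:12  d3:12  d4:5  d5:0  d6:0.
Shift C→2, D→4, E→6.
Schedule A@1, B@1, C@2, D@4, E@6, F@1: d1:9  d2:8  d3:8  d4:9  d5:9  d6:7 — peak 9.
Total engineer-days = 50 over 6 days ⇒ peak ≥ ⌈50/6⌉ = 9, so 9 is optimal.

9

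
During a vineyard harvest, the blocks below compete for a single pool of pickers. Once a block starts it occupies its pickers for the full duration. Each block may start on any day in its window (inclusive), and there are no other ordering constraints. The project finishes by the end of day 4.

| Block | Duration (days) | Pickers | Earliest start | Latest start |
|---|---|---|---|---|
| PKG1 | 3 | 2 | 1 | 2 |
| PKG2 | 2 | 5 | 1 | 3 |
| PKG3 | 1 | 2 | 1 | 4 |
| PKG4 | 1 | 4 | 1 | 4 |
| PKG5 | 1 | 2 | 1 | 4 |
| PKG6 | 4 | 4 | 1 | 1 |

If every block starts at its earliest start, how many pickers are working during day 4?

4

At early start, day 4 has: PKG6.
Demand: 4 = 4.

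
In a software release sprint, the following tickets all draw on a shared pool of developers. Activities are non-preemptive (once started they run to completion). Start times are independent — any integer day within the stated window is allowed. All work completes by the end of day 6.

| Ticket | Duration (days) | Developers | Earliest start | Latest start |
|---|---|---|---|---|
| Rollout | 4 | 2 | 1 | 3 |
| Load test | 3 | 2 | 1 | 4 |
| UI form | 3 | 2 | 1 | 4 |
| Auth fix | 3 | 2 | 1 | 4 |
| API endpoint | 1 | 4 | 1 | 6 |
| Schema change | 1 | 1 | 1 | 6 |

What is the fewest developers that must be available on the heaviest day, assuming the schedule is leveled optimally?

Early-start (Rollout@1, Load test@1, UI form@1, Auth fix@1, API endpoint@1, Schema change@1) gives peak 13: d1:13  d2:8  d3:8  d4:2  d5:0  d6:0.
Shift Auth fix→4, API endpoint→5, Schema change→4.
Schedule Rollout@1, Load test@1, UI form@1, Auth fix@4, API endpoint@5, Schema change@4: d1:6  d2:6  d3:6  d4:5  d5:6  d6:2 — peak 6.
Total developer-days = 31 over 6 days ⇒ peak ≥ ⌈31/6⌉ = 6, so 6 is optimal.

6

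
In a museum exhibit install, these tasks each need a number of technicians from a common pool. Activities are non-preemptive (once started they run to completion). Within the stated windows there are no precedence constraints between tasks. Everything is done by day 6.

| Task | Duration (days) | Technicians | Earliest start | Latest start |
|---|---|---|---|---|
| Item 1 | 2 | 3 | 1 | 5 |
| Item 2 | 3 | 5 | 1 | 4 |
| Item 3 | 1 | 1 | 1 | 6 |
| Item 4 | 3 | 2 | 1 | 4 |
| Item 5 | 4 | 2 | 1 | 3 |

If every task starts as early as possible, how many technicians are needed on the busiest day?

Early-start schedule: Item 1@1, Item 2@1, Item 3@1, Item 4@1, Item 5@1.
Load per day: day 1: 13, day 2: 12, day 3: 9, day 4: 2, day 5: 0, day 6: 0.
Peak is 13.

13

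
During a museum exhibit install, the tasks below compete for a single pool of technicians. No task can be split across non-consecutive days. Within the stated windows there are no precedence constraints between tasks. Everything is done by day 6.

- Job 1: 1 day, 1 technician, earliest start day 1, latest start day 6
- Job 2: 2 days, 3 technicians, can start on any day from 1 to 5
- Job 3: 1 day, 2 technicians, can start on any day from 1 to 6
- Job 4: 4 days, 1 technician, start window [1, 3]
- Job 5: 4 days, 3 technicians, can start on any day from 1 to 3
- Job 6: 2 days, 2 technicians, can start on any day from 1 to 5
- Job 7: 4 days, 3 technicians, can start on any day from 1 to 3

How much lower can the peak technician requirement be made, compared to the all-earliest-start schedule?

8

Early-start peak: d1:15  d2:12  d3:7  d4:7  d5:0  d6:0 ⇒ 15.
Leveled (Job 1@1, Job 2@1, Job 3@2, Job 4@3, Job 5@3, Job 6@1, Job 7@3): d1:6  d2:7  d3:7  d4:7  d5:7  d6:7 ⇒ 7.
Reduction 15 − 7 = 8.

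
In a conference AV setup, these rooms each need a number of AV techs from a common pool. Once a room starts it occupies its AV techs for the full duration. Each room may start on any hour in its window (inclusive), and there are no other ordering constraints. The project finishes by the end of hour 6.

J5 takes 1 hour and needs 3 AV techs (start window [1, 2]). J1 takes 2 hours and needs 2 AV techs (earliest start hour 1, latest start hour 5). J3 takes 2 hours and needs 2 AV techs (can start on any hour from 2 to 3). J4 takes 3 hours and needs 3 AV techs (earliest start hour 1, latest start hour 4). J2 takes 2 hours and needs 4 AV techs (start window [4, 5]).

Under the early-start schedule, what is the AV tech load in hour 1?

8

At early start, hour 1 has: J5, J1, J4.
Demand: 3 + 2 + 3 = 8.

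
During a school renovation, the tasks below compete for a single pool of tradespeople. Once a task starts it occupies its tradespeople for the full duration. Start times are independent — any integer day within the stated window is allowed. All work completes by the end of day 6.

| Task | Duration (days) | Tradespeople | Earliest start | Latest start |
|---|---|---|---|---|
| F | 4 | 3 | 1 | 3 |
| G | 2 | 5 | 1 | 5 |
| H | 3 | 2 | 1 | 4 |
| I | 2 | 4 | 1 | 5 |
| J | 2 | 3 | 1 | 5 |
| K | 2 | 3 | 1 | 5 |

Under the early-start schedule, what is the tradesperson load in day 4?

At early start, day 4 has: F.
Demand: 3 = 3.

3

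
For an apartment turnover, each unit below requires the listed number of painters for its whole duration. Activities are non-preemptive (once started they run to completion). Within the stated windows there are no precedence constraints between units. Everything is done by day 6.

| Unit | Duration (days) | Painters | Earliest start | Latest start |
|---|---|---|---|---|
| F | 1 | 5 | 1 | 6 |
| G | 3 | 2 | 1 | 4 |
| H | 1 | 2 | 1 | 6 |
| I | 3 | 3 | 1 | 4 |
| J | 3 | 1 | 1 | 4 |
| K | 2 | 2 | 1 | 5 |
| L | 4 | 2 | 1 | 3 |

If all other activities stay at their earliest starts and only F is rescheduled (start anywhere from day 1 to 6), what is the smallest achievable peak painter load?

12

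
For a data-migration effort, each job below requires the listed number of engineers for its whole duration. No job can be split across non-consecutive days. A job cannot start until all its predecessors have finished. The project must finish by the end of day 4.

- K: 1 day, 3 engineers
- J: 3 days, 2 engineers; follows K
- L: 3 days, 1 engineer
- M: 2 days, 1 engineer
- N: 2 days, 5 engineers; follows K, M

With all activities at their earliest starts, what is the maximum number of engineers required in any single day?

8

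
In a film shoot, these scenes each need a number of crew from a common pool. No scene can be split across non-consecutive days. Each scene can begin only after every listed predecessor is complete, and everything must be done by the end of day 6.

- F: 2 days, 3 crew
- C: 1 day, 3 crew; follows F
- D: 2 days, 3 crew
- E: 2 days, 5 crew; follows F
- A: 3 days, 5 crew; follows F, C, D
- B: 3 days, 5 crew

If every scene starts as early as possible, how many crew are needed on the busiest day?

Early-start schedule: F@1, C@3, D@1, E@3, A@4, B@1.
Load per day: day 1: 11, day 2: 11, day 3: 13, day 4: 10, day 5: 5, day 6: 5.
Peak is 13.

13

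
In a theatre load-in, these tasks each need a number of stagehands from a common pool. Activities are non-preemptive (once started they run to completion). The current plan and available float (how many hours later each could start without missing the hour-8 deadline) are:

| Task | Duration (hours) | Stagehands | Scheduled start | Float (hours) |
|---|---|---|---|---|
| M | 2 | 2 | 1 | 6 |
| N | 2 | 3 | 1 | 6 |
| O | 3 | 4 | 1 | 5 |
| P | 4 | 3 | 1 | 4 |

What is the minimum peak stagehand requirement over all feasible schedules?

6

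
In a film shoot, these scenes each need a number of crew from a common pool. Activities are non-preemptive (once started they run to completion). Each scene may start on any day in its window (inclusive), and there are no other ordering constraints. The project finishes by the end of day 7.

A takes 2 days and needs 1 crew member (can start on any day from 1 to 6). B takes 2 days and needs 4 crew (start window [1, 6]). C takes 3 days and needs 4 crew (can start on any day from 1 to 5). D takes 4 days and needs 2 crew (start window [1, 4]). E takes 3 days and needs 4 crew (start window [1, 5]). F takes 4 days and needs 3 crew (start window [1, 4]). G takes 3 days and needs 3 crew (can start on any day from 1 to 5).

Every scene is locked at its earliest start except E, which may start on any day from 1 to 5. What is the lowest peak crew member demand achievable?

17

E@1: d1:21  d2:21  d3:16  d4:5  d5:0  d6:0  d7:0 → peak 21
E@2: d1:17  d2:21  d3:16  d4:9  d5:0  d6:0  d7:0 → peak 21
E@3: d1:17  d2:17  d3:16  d4:9  d5:4  d6:0  d7:0 → peak 17
E@4: d1:17  d2:17  d3:12  d4:9  d5:4  d6:4  d7:0 → peak 17
E@5: d1:17  d2:17  d3:12  d4:5  d5:4  d6:4  d7:4 → peak 17
Best is E@3, peak 17.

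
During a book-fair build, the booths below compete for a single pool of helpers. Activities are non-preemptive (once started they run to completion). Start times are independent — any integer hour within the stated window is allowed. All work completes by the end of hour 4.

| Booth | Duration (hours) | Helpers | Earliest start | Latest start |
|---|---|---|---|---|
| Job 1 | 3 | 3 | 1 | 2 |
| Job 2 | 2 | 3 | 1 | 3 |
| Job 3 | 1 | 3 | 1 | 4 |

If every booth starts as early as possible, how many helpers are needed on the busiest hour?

Early-start schedule: Job 1@1, Job 2@1, Job 3@1.
Load per hour: hour 1: 9, hour 2: 6, hour 3: 3, hour 4: 0.
Peak is 9.

9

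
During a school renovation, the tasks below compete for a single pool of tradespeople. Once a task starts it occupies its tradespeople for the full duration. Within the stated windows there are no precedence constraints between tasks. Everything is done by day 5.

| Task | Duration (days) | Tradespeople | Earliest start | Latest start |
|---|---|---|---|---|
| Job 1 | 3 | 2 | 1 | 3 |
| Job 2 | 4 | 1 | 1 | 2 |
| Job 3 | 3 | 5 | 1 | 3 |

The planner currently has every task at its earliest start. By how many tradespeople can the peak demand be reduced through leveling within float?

Early-start peak: d1:8  d2:8  d3:8  d4:1  d5:0 ⇒ 8.
Leveled (Job 1@1, Job 2@1, Job 3@1): d1:8  d2:8  d3:8  d4:1  d5:0 ⇒ 8.
Reduction 8 − 8 = 0.

0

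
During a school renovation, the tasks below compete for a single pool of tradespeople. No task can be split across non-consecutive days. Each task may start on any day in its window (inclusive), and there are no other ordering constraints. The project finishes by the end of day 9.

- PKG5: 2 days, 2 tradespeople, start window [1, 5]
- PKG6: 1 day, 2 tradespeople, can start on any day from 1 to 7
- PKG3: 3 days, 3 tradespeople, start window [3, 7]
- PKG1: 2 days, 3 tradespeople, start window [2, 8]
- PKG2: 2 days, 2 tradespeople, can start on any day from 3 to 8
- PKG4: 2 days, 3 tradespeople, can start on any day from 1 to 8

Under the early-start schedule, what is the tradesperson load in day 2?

At early start, day 2 has: PKG5, PKG1, PKG4.
Demand: 2 + 3 + 3 = 8.

8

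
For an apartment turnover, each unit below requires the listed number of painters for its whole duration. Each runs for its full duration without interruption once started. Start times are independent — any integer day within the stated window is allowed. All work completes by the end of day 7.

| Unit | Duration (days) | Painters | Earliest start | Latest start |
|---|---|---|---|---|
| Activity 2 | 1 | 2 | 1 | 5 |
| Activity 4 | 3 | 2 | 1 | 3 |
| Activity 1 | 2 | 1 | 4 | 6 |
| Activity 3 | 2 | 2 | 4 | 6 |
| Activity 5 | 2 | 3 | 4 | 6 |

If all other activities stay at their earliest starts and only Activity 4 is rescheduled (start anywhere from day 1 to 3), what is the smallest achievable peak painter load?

Activity 4@1: d1:4  d2:2  d3:2  d4:6  d5:6  d6:0  d7:0 → peak 6
Activity 4@2: d1:2  d2:2  d3:2  d4:8  d5:6  d6:0  d7:0 → peak 8
Activity 4@3: d1:2  d2:0  d3:2  d4:8  d5:8  d6:0  d7:0 → peak 8
Best is Activity 4@1, peak 6.

6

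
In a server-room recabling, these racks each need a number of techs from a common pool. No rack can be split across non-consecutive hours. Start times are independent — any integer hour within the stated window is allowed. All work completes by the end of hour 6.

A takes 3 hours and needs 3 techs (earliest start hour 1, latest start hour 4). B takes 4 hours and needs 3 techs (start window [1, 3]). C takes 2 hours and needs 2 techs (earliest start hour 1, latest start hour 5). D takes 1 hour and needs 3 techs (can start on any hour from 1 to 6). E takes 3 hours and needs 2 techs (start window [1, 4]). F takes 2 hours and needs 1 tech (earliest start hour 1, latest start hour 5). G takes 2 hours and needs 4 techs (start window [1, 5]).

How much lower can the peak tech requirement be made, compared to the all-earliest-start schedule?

10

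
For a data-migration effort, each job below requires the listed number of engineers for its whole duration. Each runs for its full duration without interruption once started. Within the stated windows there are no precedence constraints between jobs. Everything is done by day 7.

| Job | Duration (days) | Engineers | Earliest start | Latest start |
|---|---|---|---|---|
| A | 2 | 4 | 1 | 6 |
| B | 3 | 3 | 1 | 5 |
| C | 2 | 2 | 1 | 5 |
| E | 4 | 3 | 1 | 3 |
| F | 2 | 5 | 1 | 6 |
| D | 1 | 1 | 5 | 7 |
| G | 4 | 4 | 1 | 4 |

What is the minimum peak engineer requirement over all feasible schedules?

Early-start (A@1, B@1, C@1, E@1, F@1, D@5, G@1) gives peak 21: d1:21  d2:21  d3:10  d4:7  d5:1  d6:0  d7:0.
Shift C→3, F→5, G→4.
Schedule A@1, B@1, C@3, E@1, F@5, D@5, G@4: d1:10  d2:10  d3:8  d4:9  d5:10  d6:9  d7:4 — peak 10.

10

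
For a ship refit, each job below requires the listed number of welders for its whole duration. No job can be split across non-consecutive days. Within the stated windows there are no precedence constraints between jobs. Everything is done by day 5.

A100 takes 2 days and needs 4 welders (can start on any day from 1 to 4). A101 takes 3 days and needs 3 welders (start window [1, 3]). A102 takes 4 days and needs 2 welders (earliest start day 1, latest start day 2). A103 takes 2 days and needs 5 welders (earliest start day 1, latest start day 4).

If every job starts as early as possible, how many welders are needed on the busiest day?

Early-start schedule: A100@1, A101@1, A102@1, A103@1.
Load per day: day 1: 14, day 2: 14, day 3: 5, day 4: 2, day 5: 0.
Peak is 14.

14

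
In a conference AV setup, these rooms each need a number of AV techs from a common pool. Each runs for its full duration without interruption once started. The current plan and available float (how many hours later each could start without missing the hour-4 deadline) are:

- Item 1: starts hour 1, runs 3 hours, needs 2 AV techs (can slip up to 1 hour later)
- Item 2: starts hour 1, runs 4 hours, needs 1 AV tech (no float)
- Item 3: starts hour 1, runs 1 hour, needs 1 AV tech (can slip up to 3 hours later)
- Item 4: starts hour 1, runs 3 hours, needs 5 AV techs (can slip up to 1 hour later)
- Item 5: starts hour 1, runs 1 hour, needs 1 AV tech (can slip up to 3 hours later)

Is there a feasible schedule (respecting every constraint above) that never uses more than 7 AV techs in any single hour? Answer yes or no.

The minimum achievable peak is 8; 7 < 8, so no feasible schedule stays within the cap.

no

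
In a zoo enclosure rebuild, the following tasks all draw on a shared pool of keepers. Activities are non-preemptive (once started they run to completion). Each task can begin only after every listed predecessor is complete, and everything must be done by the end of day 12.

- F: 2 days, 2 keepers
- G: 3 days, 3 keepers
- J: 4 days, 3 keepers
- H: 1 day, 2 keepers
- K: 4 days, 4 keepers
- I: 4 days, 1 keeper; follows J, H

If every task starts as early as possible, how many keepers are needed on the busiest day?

14

Early-start schedule: F@1, G@1, J@1, H@1, K@1, I@5.
Load per day: day 1: 14, day 2: 12, day 3: 10, day 4: 7, day 5: 1, day 6: 1, day 7: 1, day 8: 1, day 9: 0, day 10: 0, day 11: 0, day 12: 0.
Peak is 14.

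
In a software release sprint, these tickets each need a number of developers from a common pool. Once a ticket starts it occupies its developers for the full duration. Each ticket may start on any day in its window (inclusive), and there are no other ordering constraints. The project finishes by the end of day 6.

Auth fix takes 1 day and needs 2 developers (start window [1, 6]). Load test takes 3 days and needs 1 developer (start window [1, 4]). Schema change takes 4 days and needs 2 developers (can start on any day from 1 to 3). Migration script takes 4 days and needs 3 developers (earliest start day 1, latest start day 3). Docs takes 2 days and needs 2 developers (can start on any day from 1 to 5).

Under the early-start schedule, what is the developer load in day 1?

10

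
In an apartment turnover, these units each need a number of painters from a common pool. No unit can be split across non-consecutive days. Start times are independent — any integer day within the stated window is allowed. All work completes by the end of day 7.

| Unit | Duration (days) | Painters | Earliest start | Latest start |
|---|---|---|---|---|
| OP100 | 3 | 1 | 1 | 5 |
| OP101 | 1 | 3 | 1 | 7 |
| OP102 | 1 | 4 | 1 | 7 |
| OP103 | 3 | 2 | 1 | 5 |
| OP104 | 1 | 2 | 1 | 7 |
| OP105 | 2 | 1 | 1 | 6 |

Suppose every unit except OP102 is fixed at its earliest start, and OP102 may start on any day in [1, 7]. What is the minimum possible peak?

OP102@1: d1:13  d2:4  d3:3  d4:0  d5:0  d6:0  d7:0 → peak 13
OP102@2: d1:9  d2:8  d3:3  d4:0  d5:0  d6:0  d7:0 → peak 9
OP102@3: d1:9  d2:4  d3:7  d4:0  d5:0  d6:0  d7:0 → peak 9
OP102@4: d1:9  d2:4  d3:3  d4:4  d5:0  d6:0  d7:0 → peak 9
OP102@5: d1:9  d2:4  d3:3  d4:0  d5:4  d6:0  d7:0 → peak 9
OP102@6: d1:9  d2:4  d3:3  d4:0  d5:0  d6:4  d7:0 → peak 9
OP102@7: d1:9  d2:4  d3:3  d4:0  d5:0  d6:0  d7:4 → peak 9
Best is OP102@2, peak 9.

9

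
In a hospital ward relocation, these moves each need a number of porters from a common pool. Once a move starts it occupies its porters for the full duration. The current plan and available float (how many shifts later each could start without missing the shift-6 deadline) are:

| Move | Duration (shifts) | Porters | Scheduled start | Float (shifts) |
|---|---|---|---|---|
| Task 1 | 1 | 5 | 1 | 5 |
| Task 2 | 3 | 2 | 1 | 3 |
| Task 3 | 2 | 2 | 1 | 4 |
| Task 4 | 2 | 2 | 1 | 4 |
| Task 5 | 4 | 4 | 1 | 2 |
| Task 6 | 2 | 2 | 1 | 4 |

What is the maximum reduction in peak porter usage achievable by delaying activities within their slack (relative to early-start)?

9

Early-start peak: s1:17  s2:12  s3:6  s4:4  s5:0  s6:0 ⇒ 17.
Leveled (Task 1@1, Task 2@1, Task 3@2, Task 4@4, Task 5@2, Task 6@4): s1:7  s2:8  s3:8  s4:8  s5:8  s6:0 ⇒ 8.
Reduction 17 − 8 = 9.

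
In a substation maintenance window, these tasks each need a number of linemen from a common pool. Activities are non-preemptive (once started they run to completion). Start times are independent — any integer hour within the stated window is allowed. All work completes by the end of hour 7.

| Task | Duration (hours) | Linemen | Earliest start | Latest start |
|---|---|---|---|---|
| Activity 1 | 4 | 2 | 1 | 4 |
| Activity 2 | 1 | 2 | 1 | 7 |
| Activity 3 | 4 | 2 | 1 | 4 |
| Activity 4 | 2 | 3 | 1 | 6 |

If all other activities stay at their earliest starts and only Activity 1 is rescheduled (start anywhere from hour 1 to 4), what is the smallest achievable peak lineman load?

Activity 1@1: h1:9  h2:7  h3:4  h4:4  h5:0  h6:0  h7:0 → peak 9
Activity 1@2: h1:7  h2:7  h3:4  h4:4  h5:2  h6:0  h7:0 → peak 7
Activity 1@3: h1:7  h2:5  h3:4  h4:4  h5:2  h6:2  h7:0 → peak 7
Activity 1@4: h1:7  h2:5  h3:2  h4:4  h5:2  h6:2  h7:2 → peak 7
Best is Activity 1@2, peak 7.

7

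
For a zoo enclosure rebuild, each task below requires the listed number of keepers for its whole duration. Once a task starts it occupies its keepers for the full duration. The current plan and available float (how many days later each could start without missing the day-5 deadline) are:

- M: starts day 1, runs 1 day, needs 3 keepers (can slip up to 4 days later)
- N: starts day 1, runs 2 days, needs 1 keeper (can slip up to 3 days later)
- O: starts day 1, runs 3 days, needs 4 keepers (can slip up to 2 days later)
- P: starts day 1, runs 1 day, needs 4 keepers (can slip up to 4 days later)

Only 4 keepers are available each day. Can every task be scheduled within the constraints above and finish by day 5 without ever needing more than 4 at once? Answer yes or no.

no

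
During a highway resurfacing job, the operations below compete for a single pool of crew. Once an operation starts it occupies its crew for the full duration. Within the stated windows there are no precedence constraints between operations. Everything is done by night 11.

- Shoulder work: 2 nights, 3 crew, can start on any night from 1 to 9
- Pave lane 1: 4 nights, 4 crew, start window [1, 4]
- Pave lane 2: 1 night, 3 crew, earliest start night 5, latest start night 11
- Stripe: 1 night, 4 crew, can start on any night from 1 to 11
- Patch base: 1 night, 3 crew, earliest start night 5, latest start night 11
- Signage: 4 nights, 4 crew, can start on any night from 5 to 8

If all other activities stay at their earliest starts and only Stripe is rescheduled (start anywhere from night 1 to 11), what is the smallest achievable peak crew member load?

10

Stripe@1: n1:11  n2:7  n3:4  n4:4  n5:10  n6:4  n7:4  n8:4  n9:0  n10:0  n11:0 → peak 11
Stripe@2: n1:7  n2:11  n3:4  n4:4  n5:10  n6:4  n7:4  n8:4  n9:0  n10:0  n11:0 → peak 11
Stripe@3: n1:7  n2:7  n3:8  n4:4  n5:10  n6:4  n7:4  n8:4  n9:0  n10:0  n11:0 → peak 10
Stripe@4: n1:7  n2:7  n3:4  n4:8  n5:10  n6:4  n7:4  n8:4  n9:0  n10:0  n11:0 → peak 10
Stripe@5: n1:7  n2:7  n3:4  n4:4  n5:14  n6:4  n7:4  n8:4  n9:0  n10:0  n11:0 → peak 14
Stripe@6: n1:7  n2:7  n3:4  n4:4  n5:10  n6:8  n7:4  n8:4  n9:0  n10:0  n11:0 → peak 10
Stripe@7: n1:7  n2:7  n3:4  n4:4  n5:10  n6:4  n7:8  n8:4  n9:0  n10:0  n11:0 → peak 10
Stripe@8: n1:7  n2:7  n3:4  n4:4  n5:10  n6:4  n7:4  n8:8  n9:0  n10:0  n11:0 → peak 10
Stripe@9: n1:7  n2:7  n3:4  n4:4  n5:10  n6:4  n7:4  n8:4  n9:4  n10:0  n11:0 → peak 10
Stripe@10: n1:7  n2:7  n3:4  n4:4  n5:10  n6:4  n7:4  n8:4  n9:0  n10:4  n11:0 → peak 10
Stripe@11: n1:7  n2:7  n3:4  n4:4  n5:10  n6:4  n7:4  n8:4  n9:0  n10:0  n11:4 → peak 10
Best is Stripe@3, peak 10.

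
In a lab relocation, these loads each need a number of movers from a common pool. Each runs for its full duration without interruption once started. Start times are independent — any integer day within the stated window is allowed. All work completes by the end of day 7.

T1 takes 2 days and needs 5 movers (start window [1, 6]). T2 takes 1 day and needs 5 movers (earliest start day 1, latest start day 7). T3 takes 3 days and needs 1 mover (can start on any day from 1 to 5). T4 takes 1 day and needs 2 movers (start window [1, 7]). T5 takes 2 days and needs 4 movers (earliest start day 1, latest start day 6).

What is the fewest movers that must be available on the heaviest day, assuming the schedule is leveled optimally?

5

Early-start (T1@1, T2@1, T3@1, T4@1, T5@1) gives peak 17: d1:17  d2:10  d3:1  d4:0  d5:0  d6:0  d7:0.
Shift T2→3, T3→4, T4→4, T5→5.
Schedule T1@1, T2@3, T3@4, T4@4, T5@5: d1:5  d2:5  d3:5  d4:3  d5:5  d6:5  d7:0 — peak 5.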